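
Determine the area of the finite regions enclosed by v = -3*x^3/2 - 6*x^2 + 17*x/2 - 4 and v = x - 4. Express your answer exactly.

443/4

Set the curves equal: -3*x^3/2 - 6*x^2 + 17*x/2 - 4 = x - 4, so -3*x^3/2 - 6*x^2 + 15*x/2 = 0, which factors as -3*x*(x - 1)*(x + 5)/2 = 0. The curves meet at x = -5, 0, 1.
On [-5, 0], v = x - 4 is on top; that piece has area ∫[-5,0] (-(-3*x^3/2 - 6*x^2 + 15*x/2)) dx = 875/8.
On [0, 1], v = -3*x^3/2 - 6*x^2 + 17*x/2 - 4 is on top; that piece has area ∫[0,1] (-3*x^3/2 - 6*x^2 + 15*x/2) dx = 11/8.
Total enclosed area = 875/8 + 11/8 = 443/4.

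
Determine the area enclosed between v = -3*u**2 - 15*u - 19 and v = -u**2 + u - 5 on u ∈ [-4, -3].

52/3

On [-4, -3], (-3*u**2 - 15*u - 19) - (-u**2 + u - 5) = -2*u**2 - 16*u - 14 is ≥ 0 throughout, so the area is a single integral of |-2*u**2 - 16*u - 14|.
∫[-4,-3] (-2*u**2 - 16*u - 14) du = 52/3.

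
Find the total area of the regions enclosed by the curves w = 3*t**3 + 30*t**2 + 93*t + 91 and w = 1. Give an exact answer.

Set the curves equal: 3*t**3 + 30*t**2 + 93*t + 91 = 1, so 3*t**3 + 30*t**2 + 93*t + 90 = 0, which factors as 3*(t + 2)*(t + 3)*(t + 5) = 0. The curves meet at t = -5, -3, -2.
On [-5, -3], w = 3*t**3 + 30*t**2 + 93*t + 91 is on top; that piece has area ∫[-5,-3] (3*t**3 + 30*t**2 + 93*t + 90) dt = 8.
On [-3, -2], w = 1 is on top; that piece has area ∫[-3,-2] (-(3*t**3 + 30*t**2 + 93*t + 90)) dt = 5/4.
Total enclosed area = 8 + 5/4 = 37/4.

37/4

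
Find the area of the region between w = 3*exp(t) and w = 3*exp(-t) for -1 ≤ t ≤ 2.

The difference (3*exp(t)) - (3*exp(-t)) = 3*exp(t) - 3*exp(-t) changes sign at t = 0 inside [-1, 2], so split the integral there.
∫[-1,0] (3*exp(t) - 3*exp(-t)) dt = -3*exp(1) - 3*exp(-1) + 6; the area of that piece is -6 + 3*exp(-1) + 3*exp(1).
∫[0,2] (3*exp(t) - 3*exp(-t)) dt = -6 + 3*exp(-2) + 3*exp(2).
Total area = (-6 + 3*exp(-1) + 3*exp(1)) + (-6 + 3*exp(-2) + 3*exp(2)) = -12 + 3*exp(-2) + 3*exp(-1) + 3*exp(1) + 3*exp(2).

-12 + 3*exp(-2) + 3*exp(-1) + 3*exp(1) + 3*exp(2)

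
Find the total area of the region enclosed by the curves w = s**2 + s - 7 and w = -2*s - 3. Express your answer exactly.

Set the curves equal: s**2 + s - 7 = -2*s - 3, so s**2 + 3*s - 4 = 0, which factors as (s - 1)*(s + 4) = 0. The curves meet at s = -4, 1.
On [-4, 1], w = -2*s - 3 is on top; that piece has area ∫[-4,1] (-(s**2 + 3*s - 4)) ds = 125/6.

125/6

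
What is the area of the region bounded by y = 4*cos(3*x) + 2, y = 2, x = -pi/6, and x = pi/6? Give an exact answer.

8/3

On [-pi/6, pi/6], (4*cos(3*x) + 2) - (2) = 4*cos(3*x) is ≥ 0 throughout, so the area is a single integral of |4*cos(3*x)|.
∫[-pi/6,pi/6] (4*cos(3*x)) dx = 8/3.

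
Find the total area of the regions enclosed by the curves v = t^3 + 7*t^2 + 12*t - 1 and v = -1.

Set the curves equal: t^3 + 7*t^2 + 12*t - 1 = -1, so t^3 + 7*t^2 + 12*t = 0, which factors as t*(t + 3)*(t + 4) = 0. The curves meet at t = -4, -3, 0.
On [-4, -3], v = t^3 + 7*t^2 + 12*t - 1 is on top; that piece has area ∫[-4,-3] (t^3 + 7*t^2 + 12*t) dt = 7/12.
On [-3, 0], v = -1 is on top; that piece has area ∫[-3,0] (-(t^3 + 7*t^2 + 12*t)) dt = 45/4.
Total enclosed area = 7/12 + 45/4 = 71/6.

71/6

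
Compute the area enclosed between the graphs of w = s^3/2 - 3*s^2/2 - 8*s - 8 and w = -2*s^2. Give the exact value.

Set the curves equal: s^3/2 - 3*s^2/2 - 8*s - 8 = -2*s^2, so s^3/2 + s^2/2 - 8*s - 8 = 0, which factors as (s - 4)*(s + 1)*(s + 4)/2 = 0. The curves meet at s = -4, -1, 4.
On [-4, -1], w = s^3/2 - 3*s^2/2 - 8*s - 8 is on top; that piece has area ∫[-4,-1] (s^3/2 + s^2/2 - 8*s - 8) ds = 117/8.
On [-1, 4], w = -2*s^2 is on top; that piece has area ∫[-1,4] (-(s^3/2 + s^2/2 - 8*s - 8)) ds = 1375/24.
Total enclosed area = 117/8 + 1375/24 = 863/12.

863/12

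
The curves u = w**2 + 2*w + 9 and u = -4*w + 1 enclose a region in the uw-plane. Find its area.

Both boundary curves give u as a function of w, so integrate with respect to w. Setting them equal: w**2 + 6*w + 8 = 0, i.e. (w + 2)*(w + 4) = 0, so they meet at w = -4, -2.
For w in [-4, -2], u = w**2 + 2*w + 9 is on the left; area = ∫[-4,-2] (-(w**2 + 6*w + 8)) dw = 4/3.

4/3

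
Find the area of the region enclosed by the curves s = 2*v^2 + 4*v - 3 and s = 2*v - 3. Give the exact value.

Both boundary curves give s as a function of v, so integrate with respect to v. Setting them equal: 2*v^2 + 2*v = 0, i.e. 2*v*(v + 1) = 0, so they meet at v = -1, 0.
For v in [-1, 0], s = 2*v^2 + 4*v - 3 is on the left; area = ∫[-1,0] (-(2*v^2 + 2*v)) dv = 1/3.

1/3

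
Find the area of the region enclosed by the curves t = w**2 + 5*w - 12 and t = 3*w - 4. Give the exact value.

36

Both boundary curves give t as a function of w, so integrate with respect to w. Setting them equal: w**2 + 2*w - 8 = 0, i.e. (w - 2)*(w + 4) = 0, so they meet at w = -4, 2.
For w in [-4, 2], t = w**2 + 5*w - 12 is on the left; area = ∫[-4,2] (-(w**2 + 2*w - 8)) dw = 36.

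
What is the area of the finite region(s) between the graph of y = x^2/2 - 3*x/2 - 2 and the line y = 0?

125/12

The curve meets the x-axis where x^2/2 - 3*x/2 - 2 = 0, i.e. (x - 4)*(x + 1)/2 = 0, at x = -1, 4.
On [-1, 4] the curve lies below the axis; ∫[-1,4] (x^2/2 - 3*x/2 - 2) dx = -125/12, giving area 125/12.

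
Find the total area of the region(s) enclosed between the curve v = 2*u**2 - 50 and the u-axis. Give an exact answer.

The curve meets the u-axis where 2*u**2 - 50 = 0, i.e. 2*(u - 5)*(u + 5) = 0, at u = -5, 5.
On [-5, 5] the curve lies below the axis; ∫[-5,5] (2*u**2 - 50) du = -1000/3, giving area 1000/3.

1000/3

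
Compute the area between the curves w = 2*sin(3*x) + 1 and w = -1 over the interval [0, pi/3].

On [0, pi/3], (2*sin(3*x) + 1) - (-1) = 2*sin(3*x) + 2 is ≥ 0 throughout, so the area is a single integral of |2*sin(3*x) + 2|.
∫[0,pi/3] (2*sin(3*x) + 2) dx = 4/3 + 2*pi/3.

4/3 + 2*pi/3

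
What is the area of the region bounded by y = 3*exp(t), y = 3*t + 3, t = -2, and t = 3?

On [-2, 3], (3*exp(t)) - (3*t + 3) = -3*t + 3*exp(t) - 3 is ≥ 0 throughout, so the area is a single integral of |-3*t + 3*exp(t) - 3|.
∫[-2,3] (-3*t + 3*exp(t) - 3) dt = -45/2 - 3*exp(-2) + 3*exp(3).

-45/2 - 3*exp(-2) + 3*exp(3)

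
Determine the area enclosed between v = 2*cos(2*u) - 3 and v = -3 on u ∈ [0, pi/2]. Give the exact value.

2

The difference (2*cos(2*u) - 3) - (-3) = 2*cos(2*u) changes sign at u = pi/4 inside [0, pi/2], so split the integral there.
∫[0,pi/4] (2*cos(2*u)) du = 1.
∫[pi/4,pi/2] (2*cos(2*u)) du = -1; the area of that piece is 1.
Total area = 1 + 1 = 2.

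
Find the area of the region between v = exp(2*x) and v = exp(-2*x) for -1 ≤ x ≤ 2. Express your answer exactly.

The difference (exp(2*x)) - (exp(-2*x)) = exp(2*x) - exp(-2*x) changes sign at x = 0 inside [-1, 2], so split the integral there.
∫[-1,0] (exp(2*x) - exp(-2*x)) dx = -exp(2)/2 - exp(-2)/2 + 1; the area of that piece is -1 + exp(-2)/2 + exp(2)/2.
∫[0,2] (exp(2*x) - exp(-2*x)) dx = -1 + exp(-4)/2 + exp(4)/2.
Total area = (-1 + exp(-2)/2 + exp(2)/2) + (-1 + exp(-4)/2 + exp(4)/2) = -2 + exp(-4)/2 + exp(-2)/2 + exp(2)/2 + exp(4)/2.

-2 + exp(-4)/2 + exp(-2)/2 + exp(2)/2 + exp(4)/2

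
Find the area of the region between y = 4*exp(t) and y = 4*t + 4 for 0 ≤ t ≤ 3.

On [0, 3], (4*exp(t)) - (4*t + 4) = -4*t + 4*exp(t) - 4 is ≥ 0 throughout, so the area is a single integral of |-4*t + 4*exp(t) - 4|.
∫[0,3] (-4*t + 4*exp(t) - 4) dt = -34 + 4*exp(3).

-34 + 4*exp(3)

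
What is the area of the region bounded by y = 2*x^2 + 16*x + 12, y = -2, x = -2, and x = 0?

12

The difference (2*x^2 + 16*x + 12) - (-2) = 2*x^2 + 16*x + 14 changes sign at x = -1 inside [-2, 0], so split the integral there.
∫[-2,-1] (2*x^2 + 16*x + 14) dx = -16/3; the area of that piece is 16/3.
∫[-1,0] (2*x^2 + 16*x + 14) dx = 20/3.
Total area = 16/3 + 20/3 = 12.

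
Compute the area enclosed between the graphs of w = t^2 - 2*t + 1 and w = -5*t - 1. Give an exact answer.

Set the curves equal: t^2 - 2*t + 1 = -5*t - 1, so t^2 + 3*t + 2 = 0, which factors as (t + 1)*(t + 2) = 0. The curves meet at t = -2, -1.
On [-2, -1], w = -5*t - 1 is on top; that piece has area ∫[-2,-1] (-(t^2 + 3*t + 2)) dt = 1/6.

1/6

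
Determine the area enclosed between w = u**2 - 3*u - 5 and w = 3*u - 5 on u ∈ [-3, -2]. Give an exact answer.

On [-3, -2], (u**2 - 3*u - 5) - (3*u - 5) = u**2 - 6*u is ≥ 0 throughout, so the area is a single integral of |u**2 - 6*u|.
∫[-3,-2] (u**2 - 6*u) du = 64/3.

64/3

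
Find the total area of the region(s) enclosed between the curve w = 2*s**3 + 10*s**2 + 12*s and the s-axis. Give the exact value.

37/6

The curve meets the s-axis where 2*s**3 + 10*s**2 + 12*s = 0, i.e. 2*s*(s + 2)*(s + 3) = 0, at s = -3, -2, 0.
On [-3, -2] the curve lies above the axis; ∫[-3,-2] (2*s**3 + 10*s**2 + 12*s) ds = 5/6, giving area 5/6.
On [-2, 0] the curve lies below the axis; ∫[-2,0] (2*s**3 + 10*s**2 + 12*s) ds = -16/3, giving area 16/3.
Total area = 5/6 + 16/3 = 37/6.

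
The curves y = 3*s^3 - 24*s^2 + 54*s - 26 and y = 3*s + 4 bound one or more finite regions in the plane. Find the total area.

Set the curves equal: 3*s^3 - 24*s^2 + 54*s - 26 = 3*s + 4, so 3*s^3 - 24*s^2 + 51*s - 30 = 0, which factors as 3*(s - 5)*(s - 2)*(s - 1) = 0. The curves meet at s = 1, 2, 5.
On [1, 2], y = 3*s^3 - 24*s^2 + 54*s - 26 is on top; that piece has area ∫[1,2] (3*s^3 - 24*s^2 + 51*s - 30) ds = 7/4.
On [2, 5], y = 3*s + 4 is on top; that piece has area ∫[2,5] (-(3*s^3 - 24*s^2 + 51*s - 30)) ds = 135/4.
Total enclosed area = 7/4 + 135/4 = 71/2.

71/2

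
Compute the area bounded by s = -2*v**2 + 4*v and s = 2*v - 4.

Both boundary curves give s as a function of v, so integrate with respect to v. Setting them equal: -2*v**2 + 2*v + 4 = 0, i.e. -2*(v - 2)*(v + 1) = 0, so they meet at v = -1, 2.
For v in [-1, 2], s = -2*v**2 + 4*v is on the right; area = ∫[-1,2] (-2*v**2 + 2*v + 4) dv = 9.

9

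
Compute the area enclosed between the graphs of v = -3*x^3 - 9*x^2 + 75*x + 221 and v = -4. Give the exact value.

Set the curves equal: -3*x^3 - 9*x^2 + 75*x + 221 = -4, so -3*x^3 - 9*x^2 + 75*x + 225 = 0, which factors as -3*(x - 5)*(x + 3)*(x + 5) = 0. The curves meet at x = -5, -3, 5.
On [-5, -3], v = -4 is on top; that piece has area ∫[-5,-3] (-(-3*x^3 - 9*x^2 + 75*x + 225)) dx = 36.
On [-3, 5], v = -3*x^3 - 9*x^2 + 75*x + 221 is on top; that piece has area ∫[-3,5] (-3*x^3 - 9*x^2 + 75*x + 225) dx = 1536.
Total enclosed area = 36 + 1536 = 1572.

1572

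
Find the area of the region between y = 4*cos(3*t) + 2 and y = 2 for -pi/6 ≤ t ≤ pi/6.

On [-pi/6, pi/6], (4*cos(3*t) + 2) - (2) = 4*cos(3*t) is ≥ 0 throughout, so the area is a single integral of |4*cos(3*t)|.
∫[-pi/6,pi/6] (4*cos(3*t)) dt = 8/3.

8/3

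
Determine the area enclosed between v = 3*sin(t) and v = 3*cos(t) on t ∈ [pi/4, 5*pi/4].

On [pi/4, 5*pi/4], (3*sin(t)) - (3*cos(t)) = 3*sin(t) - 3*cos(t) is ≥ 0 throughout, so the area is a single integral of |3*sin(t) - 3*cos(t)|.
∫[pi/4,5*pi/4] (3*sin(t) - 3*cos(t)) dt = 6*sqrt(2).

6*sqrt(2)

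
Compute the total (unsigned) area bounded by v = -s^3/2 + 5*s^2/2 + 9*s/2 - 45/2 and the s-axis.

The curve meets the s-axis where -s^3/2 + 5*s^2/2 + 9*s/2 - 45/2 = 0, i.e. -(s - 5)*(s - 3)*(s + 3)/2 = 0, at s = -3, 3, 5.
On [-3, 3] the curve lies below the axis; ∫[-3,3] (-s^3/2 + 5*s^2/2 + 9*s/2 - 45/2) ds = -90, giving area 90.
On [3, 5] the curve lies above the axis; ∫[3,5] (-s^3/2 + 5*s^2/2 + 9*s/2 - 45/2) ds = 14/3, giving area 14/3.
Total area = 90 + 14/3 = 284/3.

284/3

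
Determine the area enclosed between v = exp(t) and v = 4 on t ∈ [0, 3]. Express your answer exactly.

The difference (exp(t)) - (4) = exp(t) - 4 changes sign at t = log(4) inside [0, 3], so split the integral there.
∫[0,log(4)] (exp(t) - 4) dt = 3 - log(256); the area of that piece is -3 + log(256).
∫[log(4),3] (exp(t) - 4) dt = -16 + 8*log(2) + exp(3).
Total area = (-3 + log(256)) + (-16 + 8*log(2) + exp(3)) = -19 + 16*log(2) + exp(3).

-19 + 16*log(2) + exp(3)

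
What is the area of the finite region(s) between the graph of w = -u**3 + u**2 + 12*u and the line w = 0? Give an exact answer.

The curve meets the u-axis where -u**3 + u**2 + 12*u = 0, i.e. -u*(u - 4)*(u + 3) = 0, at u = -3, 0, 4.
On [-3, 0] the curve lies below the axis; ∫[-3,0] (-u**3 + u**2 + 12*u) du = -99/4, giving area 99/4.
On [0, 4] the curve lies above the axis; ∫[0,4] (-u**3 + u**2 + 12*u) du = 160/3, giving area 160/3.
Total area = 99/4 + 160/3 = 937/12.

937/12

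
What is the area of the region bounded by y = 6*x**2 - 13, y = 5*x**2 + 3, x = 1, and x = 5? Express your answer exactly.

The difference (6*x**2 - 13) - (5*x**2 + 3) = x**2 - 16 changes sign at x = 4 inside [1, 5], so split the integral there.
∫[1,4] (x**2 - 16) dx = -27; the area of that piece is 27.
∫[4,5] (x**2 - 16) dx = 13/3.
Total area = 27 + 13/3 = 94/3.

94/3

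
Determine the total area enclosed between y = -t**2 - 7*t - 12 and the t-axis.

1/6

The curve meets the t-axis where -t**2 - 7*t - 12 = 0, i.e. -(t + 3)*(t + 4) = 0, at t = -4, -3.
On [-4, -3] the curve lies above the axis; ∫[-4,-3] (-t**2 - 7*t - 12) dt = 1/6, giving area 1/6.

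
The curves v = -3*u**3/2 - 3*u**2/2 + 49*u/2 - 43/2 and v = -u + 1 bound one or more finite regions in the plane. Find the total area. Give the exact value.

284

Set the curves equal: -3*u**3/2 - 3*u**2/2 + 49*u/2 - 43/2 = -u + 1, so -3*u**3/2 - 3*u**2/2 + 51*u/2 - 45/2 = 0, which factors as -3*(u - 3)*(u - 1)*(u + 5)/2 = 0. The curves meet at u = -5, 1, 3.
On [-5, 1], v = -u + 1 is on top; that piece has area ∫[-5,1] (-(-3*u**3/2 - 3*u**2/2 + 51*u/2 - 45/2)) du = 270.
On [1, 3], v = -3*u**3/2 - 3*u**2/2 + 49*u/2 - 43/2 is on top; that piece has area ∫[1,3] (-3*u**3/2 - 3*u**2/2 + 51*u/2 - 45/2) du = 14.
Total enclosed area = 270 + 14 = 284.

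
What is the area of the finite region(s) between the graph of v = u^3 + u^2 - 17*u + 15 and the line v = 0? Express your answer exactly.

The curve meets the u-axis where u^3 + u^2 - 17*u + 15 = 0, i.e. (u - 3)*(u - 1)*(u + 5) = 0, at u = -5, 1, 3.
On [-5, 1] the curve lies above the axis; ∫[-5,1] (u^3 + u^2 - 17*u + 15) du = 180, giving area 180.
On [1, 3] the curve lies below the axis; ∫[1,3] (u^3 + u^2 - 17*u + 15) du = -28/3, giving area 28/3.
Total area = 180 + 28/3 = 568/3.

568/3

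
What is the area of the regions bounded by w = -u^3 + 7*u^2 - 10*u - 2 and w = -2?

Set the curves equal: -u^3 + 7*u^2 - 10*u - 2 = -2, so -u^3 + 7*u^2 - 10*u = 0, which factors as -u*(u - 5)*(u - 2) = 0. The curves meet at u = 0, 2, 5.
On [0, 2], w = -2 is on top; that piece has area ∫[0,2] (-(-u^3 + 7*u^2 - 10*u)) du = 16/3.
On [2, 5], w = -u^3 + 7*u^2 - 10*u - 2 is on top; that piece has area ∫[2,5] (-u^3 + 7*u^2 - 10*u) du = 63/4.
Total enclosed area = 16/3 + 63/4 = 253/12.

253/12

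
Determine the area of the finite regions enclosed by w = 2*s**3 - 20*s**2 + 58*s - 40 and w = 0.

71/3

Set the curves equal: 2*s**3 - 20*s**2 + 58*s - 40 = 0, so 2*s**3 - 20*s**2 + 58*s - 40 = 0, which factors as 2*(s - 5)*(s - 4)*(s - 1) = 0. The curves meet at s = 1, 4, 5.
On [1, 4], w = 2*s**3 - 20*s**2 + 58*s - 40 is on top; that piece has area ∫[1,4] (2*s**3 - 20*s**2 + 58*s - 40) ds = 45/2.
On [4, 5], w = 0 is on top; that piece has area ∫[4,5] (-(2*s**3 - 20*s**2 + 58*s - 40)) ds = 7/6.
Total enclosed area = 45/2 + 7/6 = 71/3.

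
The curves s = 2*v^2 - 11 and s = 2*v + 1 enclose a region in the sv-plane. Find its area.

125/3

Both boundary curves give s as a function of v, so integrate with respect to v. Setting them equal: 2*v^2 - 2*v - 12 = 0, i.e. 2*(v - 3)*(v + 2) = 0, so they meet at v = -2, 3.
For v in [-2, 3], s = 2*v^2 - 11 is on the left; area = ∫[-2,3] (-(2*v^2 - 2*v - 12)) dv = 125/3.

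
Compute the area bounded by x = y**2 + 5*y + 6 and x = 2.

9/2

Both boundary curves give x as a function of y, so integrate with respect to y. Setting them equal: y**2 + 5*y + 4 = 0, i.e. (y + 1)*(y + 4) = 0, so they meet at y = -4, -1.
For y in [-4, -1], x = y**2 + 5*y + 6 is on the left; area = ∫[-4,-1] (-(y**2 + 5*y + 4)) dy = 9/2.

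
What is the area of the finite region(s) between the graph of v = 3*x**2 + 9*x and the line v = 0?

The curve meets the x-axis where 3*x**2 + 9*x = 0, i.e. 3*x*(x + 3) = 0, at x = -3, 0.
On [-3, 0] the curve lies below the axis; ∫[-3,0] (3*x**2 + 9*x) dx = -27/2, giving area 27/2.

27/2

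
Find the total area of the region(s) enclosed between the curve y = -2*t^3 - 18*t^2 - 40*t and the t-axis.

The curve meets the t-axis where -2*t^3 - 18*t^2 - 40*t = 0, i.e. -2*t*(t + 4)*(t + 5) = 0, at t = -5, -4, 0.
On [-5, -4] the curve lies below the axis; ∫[-5,-4] (-2*t^3 - 18*t^2 - 40*t) dt = -3/2, giving area 3/2.
On [-4, 0] the curve lies above the axis; ∫[-4,0] (-2*t^3 - 18*t^2 - 40*t) dt = 64, giving area 64.
Total area = 3/2 + 64 = 131/2.

131/2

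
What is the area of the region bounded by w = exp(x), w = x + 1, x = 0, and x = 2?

-5 + exp(2)

On [0, 2], (exp(x)) - (x + 1) = -x + exp(x) - 1 is ≥ 0 throughout, so the area is a single integral of |-x + exp(x) - 1|.
∫[0,2] (-x + exp(x) - 1) dx = -5 + exp(2).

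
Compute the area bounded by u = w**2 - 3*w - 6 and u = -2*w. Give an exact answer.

Both boundary curves give u as a function of w, so integrate with respect to w. Setting them equal: w**2 - w - 6 = 0, i.e. (w - 3)*(w + 2) = 0, so they meet at w = -2, 3.
For w in [-2, 3], u = w**2 - 3*w - 6 is on the left; area = ∫[-2,3] (-(w**2 - w - 6)) dw = 125/6.

125/6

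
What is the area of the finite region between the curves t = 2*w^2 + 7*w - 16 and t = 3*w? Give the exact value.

72

Both boundary curves give t as a function of w, so integrate with respect to w. Setting them equal: 2*w^2 + 4*w - 16 = 0, i.e. 2*(w - 2)*(w + 4) = 0, so they meet at w = -4, 2.
For w in [-4, 2], t = 2*w^2 + 7*w - 16 is on the left; area = ∫[-4,2] (-(2*w^2 + 4*w - 16)) dw = 72.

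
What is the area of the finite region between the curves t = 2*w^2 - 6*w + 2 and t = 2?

9

Both boundary curves give t as a function of w, so integrate with respect to w. Setting them equal: 2*w^2 - 6*w = 0, i.e. 2*w*(w - 3) = 0, so they meet at w = 0, 3.
For w in [0, 3], t = 2*w^2 - 6*w + 2 is on the left; area = ∫[0,3] (-(2*w^2 - 6*w)) dw = 9.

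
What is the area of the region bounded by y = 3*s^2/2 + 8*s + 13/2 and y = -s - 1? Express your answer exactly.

Set the curves equal: 3*s^2/2 + 8*s + 13/2 = -s - 1, so 3*s^2/2 + 9*s + 15/2 = 0, which factors as 3*(s + 1)*(s + 5)/2 = 0. The curves meet at s = -5, -1.
On [-5, -1], y = -s - 1 is on top; that piece has area ∫[-5,-1] (-(3*s^2/2 + 9*s + 15/2)) ds = 16.

16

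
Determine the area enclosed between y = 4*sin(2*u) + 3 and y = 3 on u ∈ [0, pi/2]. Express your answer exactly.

On [0, pi/2], (4*sin(2*u) + 3) - (3) = 4*sin(2*u) is ≥ 0 throughout, so the area is a single integral of |4*sin(2*u)|.
∫[0,pi/2] (4*sin(2*u)) du = 4.

4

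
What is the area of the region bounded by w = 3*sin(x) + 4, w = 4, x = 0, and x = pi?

6

On [0, pi], (3*sin(x) + 4) - (4) = 3*sin(x) is ≥ 0 throughout, so the area is a single integral of |3*sin(x)|.
∫[0,pi] (3*sin(x)) dx = 6.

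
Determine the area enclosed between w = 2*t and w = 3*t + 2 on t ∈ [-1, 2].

On [-1, 2], (2*t) - (3*t + 2) = -t - 2 is ≤ 0 throughout, so the area is a single integral of |-t - 2|.
∫[-1,2] (-t - 2) dt = -15/2; the area of that piece is 15/2.

15/2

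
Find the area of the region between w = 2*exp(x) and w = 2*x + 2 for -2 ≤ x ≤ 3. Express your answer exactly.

-15 - 2*exp(-2) + 2*exp(3)

On [-2, 3], (2*exp(x)) - (2*x + 2) = -2*x + 2*exp(x) - 2 is ≥ 0 throughout, so the area is a single integral of |-2*x + 2*exp(x) - 2|.
∫[-2,3] (-2*x + 2*exp(x) - 2) dx = -15 - 2*exp(-2) + 2*exp(3).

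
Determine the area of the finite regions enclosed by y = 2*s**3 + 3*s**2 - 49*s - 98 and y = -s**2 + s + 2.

Set the curves equal: 2*s**3 + 3*s**2 - 49*s - 98 = -s**2 + s + 2, so 2*s**3 + 4*s**2 - 50*s - 100 = 0, which factors as 2*(s - 5)*(s + 2)*(s + 5) = 0. The curves meet at s = -5, -2, 5.
On [-5, -2], y = 2*s**3 + 3*s**2 - 49*s - 98 is on top; that piece has area ∫[-5,-2] (2*s**3 + 4*s**2 - 50*s - 100) ds = 153/2.
On [-2, 5], y = -s**2 + s + 2 is on top; that piece has area ∫[-2,5] (-(2*s**3 + 4*s**2 - 50*s - 100)) ds = 4459/6.
Total enclosed area = 153/2 + 4459/6 = 2459/3.

2459/3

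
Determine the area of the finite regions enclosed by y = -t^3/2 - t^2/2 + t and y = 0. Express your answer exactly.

37/24

Set the curves equal: -t^3/2 - t^2/2 + t = 0, so -t^3/2 - t^2/2 + t = 0, which factors as -t*(t - 1)*(t + 2)/2 = 0. The curves meet at t = -2, 0, 1.
On [-2, 0], y = 0 is on top; that piece has area ∫[-2,0] (-(-t^3/2 - t^2/2 + t)) dt = 4/3.
On [0, 1], y = -t^3/2 - t^2/2 + t is on top; that piece has area ∫[0,1] (-t^3/2 - t^2/2 + t) dt = 5/24.
Total enclosed area = 4/3 + 5/24 = 37/24.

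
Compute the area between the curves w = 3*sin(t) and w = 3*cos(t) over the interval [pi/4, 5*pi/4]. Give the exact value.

6*sqrt(2)

On [pi/4, 5*pi/4], (3*sin(t)) - (3*cos(t)) = 3*sin(t) - 3*cos(t) is ≥ 0 throughout, so the area is a single integral of |3*sin(t) - 3*cos(t)|.
∫[pi/4,5*pi/4] (3*sin(t) - 3*cos(t)) dt = 6*sqrt(2).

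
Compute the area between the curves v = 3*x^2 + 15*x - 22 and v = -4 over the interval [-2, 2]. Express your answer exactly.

79

The difference (3*x^2 + 15*x - 22) - (-4) = 3*x^2 + 15*x - 18 changes sign at x = 1 inside [-2, 2], so split the integral there.
∫[-2,1] (3*x^2 + 15*x - 18) dx = -135/2; the area of that piece is 135/2.
∫[1,2] (3*x^2 + 15*x - 18) dx = 23/2.
Total area = 135/2 + 23/2 = 79.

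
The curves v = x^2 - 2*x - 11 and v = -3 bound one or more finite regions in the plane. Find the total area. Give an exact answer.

36

Set the curves equal: x^2 - 2*x - 11 = -3, so x^2 - 2*x - 8 = 0, which factors as (x - 4)*(x + 2) = 0. The curves meet at x = -2, 4.
On [-2, 4], v = -3 is on top; that piece has area ∫[-2,4] (-(x^2 - 2*x - 8)) dx = 36.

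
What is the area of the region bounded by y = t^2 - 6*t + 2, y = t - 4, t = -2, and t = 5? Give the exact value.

The difference (t^2 - 6*t + 2) - (t - 4) = t^2 - 7*t + 6 changes sign at t = 1 inside [-2, 5], so split the integral there.
∫[-2,1] (t^2 - 7*t + 6) dt = 63/2.
∫[1,5] (t^2 - 7*t + 6) dt = -56/3; the area of that piece is 56/3.
Total area = 63/2 + 56/3 = 301/6.

301/6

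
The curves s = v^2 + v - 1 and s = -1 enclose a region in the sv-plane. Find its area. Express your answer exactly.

Both boundary curves give s as a function of v, so integrate with respect to v. Setting them equal: v^2 + v = 0, i.e. v*(v + 1) = 0, so they meet at v = -1, 0.
For v in [-1, 0], s = v^2 + v - 1 is on the left; area = ∫[-1,0] (-(v^2 + v)) dv = 1/6.

1/6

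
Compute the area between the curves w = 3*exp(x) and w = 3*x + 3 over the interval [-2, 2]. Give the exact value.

On [-2, 2], (3*exp(x)) - (3*x + 3) = -3*x + 3*exp(x) - 3 is ≥ 0 throughout, so the area is a single integral of |-3*x + 3*exp(x) - 3|.
∫[-2,2] (-3*x + 3*exp(x) - 3) dx = -12 - 3*exp(-2) + 3*exp(2).

-12 - 3*exp(-2) + 3*exp(2)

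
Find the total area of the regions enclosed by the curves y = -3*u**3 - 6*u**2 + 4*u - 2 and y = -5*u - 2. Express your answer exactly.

71/2

Set the curves equal: -3*u**3 - 6*u**2 + 4*u - 2 = -5*u - 2, so -3*u**3 - 6*u**2 + 9*u = 0, which factors as -3*u*(u - 1)*(u + 3) = 0. The curves meet at u = -3, 0, 1.
On [-3, 0], y = -5*u - 2 is on top; that piece has area ∫[-3,0] (-(-3*u**3 - 6*u**2 + 9*u)) du = 135/4.
On [0, 1], y = -3*u**3 - 6*u**2 + 4*u - 2 is on top; that piece has area ∫[0,1] (-3*u**3 - 6*u**2 + 9*u) du = 7/4.
Total enclosed area = 135/4 + 7/4 = 71/2.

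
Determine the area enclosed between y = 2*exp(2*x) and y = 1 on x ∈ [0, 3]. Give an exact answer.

-4 + exp(6)

On [0, 3], (2*exp(2*x)) - (1) = 2*exp(2*x) - 1 is ≥ 0 throughout, so the area is a single integral of |2*exp(2*x) - 1|.
∫[0,3] (2*exp(2*x) - 1) dx = -4 + exp(6).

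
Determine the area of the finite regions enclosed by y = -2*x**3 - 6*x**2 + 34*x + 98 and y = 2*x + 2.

Set the curves equal: -2*x**3 - 6*x**2 + 34*x + 98 = 2*x + 2, so -2*x**3 - 6*x**2 + 32*x + 96 = 0, which factors as -2*(x - 4)*(x + 3)*(x + 4) = 0. The curves meet at x = -4, -3, 4.
On [-4, -3], y = 2*x + 2 is on top; that piece has area ∫[-4,-3] (-(-2*x**3 - 6*x**2 + 32*x + 96)) dx = 5/2.
On [-3, 4], y = -2*x**3 - 6*x**2 + 34*x + 98 is on top; that piece has area ∫[-3,4] (-2*x**3 - 6*x**2 + 32*x + 96) dx = 1029/2.
Total enclosed area = 5/2 + 1029/2 = 517.

517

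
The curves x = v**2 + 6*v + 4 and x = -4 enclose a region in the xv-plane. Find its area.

4/3

Both boundary curves give x as a function of v, so integrate with respect to v. Setting them equal: v**2 + 6*v + 8 = 0, i.e. (v + 2)*(v + 4) = 0, so they meet at v = -4, -2.
For v in [-4, -2], x = v**2 + 6*v + 4 is on the left; area = ∫[-4,-2] (-(v**2 + 6*v + 8)) dv = 4/3.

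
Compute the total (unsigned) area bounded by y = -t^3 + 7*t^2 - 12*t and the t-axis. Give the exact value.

The curve meets the t-axis where -t^3 + 7*t^2 - 12*t = 0, i.e. -t*(t - 4)*(t - 3) = 0, at t = 0, 3, 4.
On [0, 3] the curve lies below the axis; ∫[0,3] (-t^3 + 7*t^2 - 12*t) dt = -45/4, giving area 45/4.
On [3, 4] the curve lies above the axis; ∫[3,4] (-t^3 + 7*t^2 - 12*t) dt = 7/12, giving area 7/12.
Total area = 45/4 + 7/12 = 71/6.

71/6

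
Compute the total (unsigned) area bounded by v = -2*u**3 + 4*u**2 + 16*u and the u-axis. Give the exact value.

The curve meets the u-axis where -2*u**3 + 4*u**2 + 16*u = 0, i.e. -2*u*(u - 4)*(u + 2) = 0, at u = -2, 0, 4.
On [-2, 0] the curve lies below the axis; ∫[-2,0] (-2*u**3 + 4*u**2 + 16*u) du = -40/3, giving area 40/3.
On [0, 4] the curve lies above the axis; ∫[0,4] (-2*u**3 + 4*u**2 + 16*u) du = 256/3, giving area 256/3.
Total area = 40/3 + 256/3 = 296/3.

296/3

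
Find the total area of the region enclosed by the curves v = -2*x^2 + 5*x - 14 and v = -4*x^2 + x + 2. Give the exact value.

Set the curves equal: -2*x^2 + 5*x - 14 = -4*x^2 + x + 2, so 2*x^2 + 4*x - 16 = 0, which factors as 2*(x - 2)*(x + 4) = 0. The curves meet at x = -4, 2.
On [-4, 2], v = -4*x^2 + x + 2 is on top; that piece has area ∫[-4,2] (-(2*x^2 + 4*x - 16)) dx = 72.

72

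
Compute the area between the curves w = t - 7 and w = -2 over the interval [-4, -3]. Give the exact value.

17/2

On [-4, -3], (t - 7) - (-2) = t - 5 is ≤ 0 throughout, so the area is a single integral of |t - 5|.
∫[-4,-3] (t - 5) dt = -17/2; the area of that piece is 17/2.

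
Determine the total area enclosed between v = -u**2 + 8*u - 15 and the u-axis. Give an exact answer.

The curve meets the u-axis where -u**2 + 8*u - 15 = 0, i.e. -(u - 5)*(u - 3) = 0, at u = 3, 5.
On [3, 5] the curve lies above the axis; ∫[3,5] (-u**2 + 8*u - 15) du = 4/3, giving area 4/3.

4/3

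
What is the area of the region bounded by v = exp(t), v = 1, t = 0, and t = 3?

-4 + exp(3)

On [0, 3], (exp(t)) - (1) = exp(t) - 1 is ≥ 0 throughout, so the area is a single integral of |exp(t) - 1|.
∫[0,3] (exp(t) - 1) dt = -4 + exp(3).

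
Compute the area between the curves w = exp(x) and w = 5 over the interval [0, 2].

The difference (exp(x)) - (5) = exp(x) - 5 changes sign at x = log(5) inside [0, 2], so split the integral there.
∫[0,log(5)] (exp(x) - 5) dx = 4 - log(3125); the area of that piece is -4 + log(3125).
∫[log(5),2] (exp(x) - 5) dx = -15 + exp(2) + 5*log(5).
Total area = (-4 + log(3125)) + (-15 + exp(2) + 5*log(5)) = -19 + exp(2) + 10*log(5).

-19 + exp(2) + 10*log(5)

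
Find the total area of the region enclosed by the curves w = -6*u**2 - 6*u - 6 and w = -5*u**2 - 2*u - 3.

4/3

Set the curves equal: -6*u**2 - 6*u - 6 = -5*u**2 - 2*u - 3, so -u**2 - 4*u - 3 = 0, which factors as -(u + 1)*(u + 3) = 0. The curves meet at u = -3, -1.
On [-3, -1], w = -6*u**2 - 6*u - 6 is on top; that piece has area ∫[-3,-1] (-u**2 - 4*u - 3) du = 4/3.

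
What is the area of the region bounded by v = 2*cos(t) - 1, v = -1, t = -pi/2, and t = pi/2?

On [-pi/2, pi/2], (2*cos(t) - 1) - (-1) = 2*cos(t) is ≥ 0 throughout, so the area is a single integral of |2*cos(t)|.
∫[-pi/2,pi/2] (2*cos(t)) dt = 4.

4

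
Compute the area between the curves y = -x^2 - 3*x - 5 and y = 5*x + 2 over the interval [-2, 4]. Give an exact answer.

The difference (-x^2 - 3*x - 5) - (5*x + 2) = -x^2 - 8*x - 7 changes sign at x = -1 inside [-2, 4], so split the integral there.
∫[-2,-1] (-x^2 - 8*x - 7) dx = 8/3.
∫[-1,4] (-x^2 - 8*x - 7) dx = -350/3; the area of that piece is 350/3.
Total area = 8/3 + 350/3 = 358/3.

358/3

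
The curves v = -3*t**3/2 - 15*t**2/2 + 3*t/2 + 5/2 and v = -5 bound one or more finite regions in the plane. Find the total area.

Set the curves equal: -3*t**3/2 - 15*t**2/2 + 3*t/2 + 5/2 = -5, so -3*t**3/2 - 15*t**2/2 + 3*t/2 + 15/2 = 0, which factors as -3*(t - 1)*(t + 1)*(t + 5)/2 = 0. The curves meet at t = -5, -1, 1.
On [-5, -1], v = -5 is on top; that piece has area ∫[-5,-1] (-(-3*t**3/2 - 15*t**2/2 + 3*t/2 + 15/2)) dt = 64.
On [-1, 1], v = -3*t**3/2 - 15*t**2/2 + 3*t/2 + 5/2 is on top; that piece has area ∫[-1,1] (-3*t**3/2 - 15*t**2/2 + 3*t/2 + 15/2) dt = 10.
Total enclosed area = 64 + 10 = 74.

74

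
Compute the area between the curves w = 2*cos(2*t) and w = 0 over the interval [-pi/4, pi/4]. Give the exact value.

2

On [-pi/4, pi/4], (2*cos(2*t)) - (0) = 2*cos(2*t) is ≥ 0 throughout, so the area is a single integral of |2*cos(2*t)|.
∫[-pi/4,pi/4] (2*cos(2*t)) dt = 2.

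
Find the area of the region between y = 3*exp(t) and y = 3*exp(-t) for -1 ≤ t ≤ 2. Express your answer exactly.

The difference (3*exp(t)) - (3*exp(-t)) = 3*exp(t) - 3*exp(-t) changes sign at t = 0 inside [-1, 2], so split the integral there.
∫[-1,0] (3*exp(t) - 3*exp(-t)) dt = -3*exp(1) - 3*exp(-1) + 6; the area of that piece is -6 + 3*exp(-1) + 3*exp(1).
∫[0,2] (3*exp(t) - 3*exp(-t)) dt = -6 + 3*exp(-2) + 3*exp(2).
Total area = (-6 + 3*exp(-1) + 3*exp(1)) + (-6 + 3*exp(-2) + 3*exp(2)) = -12 + 3*exp(-2) + 3*exp(-1) + 3*exp(1) + 3*exp(2).

-12 + 3*exp(-2) + 3*exp(-1) + 3*exp(1) + 3*exp(2)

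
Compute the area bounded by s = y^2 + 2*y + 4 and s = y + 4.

Both boundary curves give s as a function of y, so integrate with respect to y. Setting them equal: y^2 + y = 0, i.e. y*(y + 1) = 0, so they meet at y = -1, 0.
For y in [-1, 0], s = y^2 + 2*y + 4 is on the left; area = ∫[-1,0] (-(y^2 + y)) dy = 1/6.

1/6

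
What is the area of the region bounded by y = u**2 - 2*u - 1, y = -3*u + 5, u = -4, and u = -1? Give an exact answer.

The difference (u**2 - 2*u - 1) - (-3*u + 5) = u**2 + u - 6 changes sign at u = -3 inside [-4, -1], so split the integral there.
∫[-4,-3] (u**2 + u - 6) du = 17/6.
∫[-3,-1] (u**2 + u - 6) du = -22/3; the area of that piece is 22/3.
Total area = 17/6 + 22/3 = 61/6.

61/6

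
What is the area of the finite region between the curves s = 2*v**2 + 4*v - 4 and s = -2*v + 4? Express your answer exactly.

Both boundary curves give s as a function of v, so integrate with respect to v. Setting them equal: 2*v**2 + 6*v - 8 = 0, i.e. 2*(v - 1)*(v + 4) = 0, so they meet at v = -4, 1.
For v in [-4, 1], s = 2*v**2 + 4*v - 4 is on the left; area = ∫[-4,1] (-(2*v**2 + 6*v - 8)) dv = 125/3.

125/3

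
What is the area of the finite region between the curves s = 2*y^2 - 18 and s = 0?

Both boundary curves give s as a function of y, so integrate with respect to y. Setting them equal: 2*y^2 - 18 = 0, i.e. 2*(y - 3)*(y + 3) = 0, so they meet at y = -3, 3.
For y in [-3, 3], s = 2*y^2 - 18 is on the left; area = ∫[-3,3] (-(2*y^2 - 18)) dy = 72.

72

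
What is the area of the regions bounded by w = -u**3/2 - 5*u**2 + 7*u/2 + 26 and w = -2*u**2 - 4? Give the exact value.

Set the curves equal: -u**3/2 - 5*u**2 + 7*u/2 + 26 = -2*u**2 - 4, so -u**3/2 - 3*u**2 + 7*u/2 + 30 = 0, which factors as -(u - 3)*(u + 4)*(u + 5)/2 = 0. The curves meet at u = -5, -4, 3.
On [-5, -4], w = -2*u**2 - 4 is on top; that piece has area ∫[-5,-4] (-(-u**3/2 - 3*u**2 + 7*u/2 + 30)) du = 5/8.
On [-4, 3], w = -u**3/2 - 5*u**2 + 7*u/2 + 26 is on top; that piece has area ∫[-4,3] (-u**3/2 - 3*u**2 + 7*u/2 + 30) du = 1029/8.
Total enclosed area = 5/8 + 1029/8 = 517/4.

517/4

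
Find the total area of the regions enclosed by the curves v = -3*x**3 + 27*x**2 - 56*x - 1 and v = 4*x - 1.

Set the curves equal: -3*x**3 + 27*x**2 - 56*x - 1 = 4*x - 1, so -3*x**3 + 27*x**2 - 60*x = 0, which factors as -3*x*(x - 5)*(x - 4) = 0. The curves meet at x = 0, 4, 5.
On [0, 4], v = 4*x - 1 is on top; that piece has area ∫[0,4] (-(-3*x**3 + 27*x**2 - 60*x)) dx = 96.
On [4, 5], v = -3*x**3 + 27*x**2 - 56*x - 1 is on top; that piece has area ∫[4,5] (-3*x**3 + 27*x**2 - 60*x) dx = 9/4.
Total enclosed area = 96 + 9/4 = 393/4.

393/4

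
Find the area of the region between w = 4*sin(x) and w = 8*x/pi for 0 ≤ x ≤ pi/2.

On [0, pi/2], (4*sin(x)) - (8*x/pi) = -8*x/pi + 4*sin(x) is ≥ 0 throughout, so the area is a single integral of |-8*x/pi + 4*sin(x)|.
∫[0,pi/2] (-8*x/pi + 4*sin(x)) dx = 4 - pi.

4 - pi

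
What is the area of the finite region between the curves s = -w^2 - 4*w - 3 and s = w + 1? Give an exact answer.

9/2

Both boundary curves give s as a function of w, so integrate with respect to w. Setting them equal: -w^2 - 5*w - 4 = 0, i.e. -(w + 1)*(w + 4) = 0, so they meet at w = -4, -1.
For w in [-4, -1], s = -w^2 - 4*w - 3 is on the right; area = ∫[-4,-1] (-w^2 - 5*w - 4) dw = 9/2.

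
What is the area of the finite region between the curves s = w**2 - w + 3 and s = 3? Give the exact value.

Both boundary curves give s as a function of w, so integrate with respect to w. Setting them equal: w**2 - w = 0, i.e. w*(w - 1) = 0, so they meet at w = 0, 1.
For w in [0, 1], s = w**2 - w + 3 is on the left; area = ∫[0,1] (-(w**2 - w)) dw = 1/6.

1/6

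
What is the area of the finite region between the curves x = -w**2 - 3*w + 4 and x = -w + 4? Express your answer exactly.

4/3

Both boundary curves give x as a function of w, so integrate with respect to w. Setting them equal: -w**2 - 2*w = 0, i.e. -w*(w + 2) = 0, so they meet at w = -2, 0.
For w in [-2, 0], x = -w**2 - 3*w + 4 is on the right; area = ∫[-2,0] (-w**2 - 2*w) dw = 4/3.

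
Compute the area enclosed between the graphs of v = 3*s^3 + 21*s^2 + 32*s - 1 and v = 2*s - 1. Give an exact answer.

Set the curves equal: 3*s^3 + 21*s^2 + 32*s - 1 = 2*s - 1, so 3*s^3 + 21*s^2 + 30*s = 0, which factors as 3*s*(s + 2)*(s + 5) = 0. The curves meet at s = -5, -2, 0.
On [-5, -2], v = 3*s^3 + 21*s^2 + 32*s - 1 is on top; that piece has area ∫[-5,-2] (3*s^3 + 21*s^2 + 30*s) ds = 189/4.
On [-2, 0], v = 2*s - 1 is on top; that piece has area ∫[-2,0] (-(3*s^3 + 21*s^2 + 30*s)) ds = 16.
Total enclosed area = 189/4 + 16 = 253/4.

253/4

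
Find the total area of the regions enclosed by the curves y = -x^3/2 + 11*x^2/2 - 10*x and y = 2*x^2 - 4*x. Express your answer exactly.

Set the curves equal: -x^3/2 + 11*x^2/2 - 10*x = 2*x^2 - 4*x, so -x^3/2 + 7*x^2/2 - 6*x = 0, which factors as -x*(x - 4)*(x - 3)/2 = 0. The curves meet at x = 0, 3, 4.
On [0, 3], y = 2*x^2 - 4*x is on top; that piece has area ∫[0,3] (-(-x^3/2 + 7*x^2/2 - 6*x)) dx = 45/8.
On [3, 4], y = -x^3/2 + 11*x^2/2 - 10*x is on top; that piece has area ∫[3,4] (-x^3/2 + 7*x^2/2 - 6*x) dx = 7/24.
Total enclosed area = 45/8 + 7/24 = 71/12.

71/12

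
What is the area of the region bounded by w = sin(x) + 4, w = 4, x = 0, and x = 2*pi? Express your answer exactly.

4

The difference (sin(x) + 4) - (4) = sin(x) changes sign at x = pi inside [0, 2*pi], so split the integral there.
∫[0,pi] (sin(x)) dx = 2.
∫[pi,2*pi] (sin(x)) dx = -2; the area of that piece is 2.
Total area = 2 + 2 = 4.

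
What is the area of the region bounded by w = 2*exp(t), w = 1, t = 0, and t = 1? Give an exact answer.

-3 + 2*exp(1)

On [0, 1], (2*exp(t)) - (1) = 2*exp(t) - 1 is ≥ 0 throughout, so the area is a single integral of |2*exp(t) - 1|.
∫[0,1] (2*exp(t) - 1) dt = -3 + 2*exp(1).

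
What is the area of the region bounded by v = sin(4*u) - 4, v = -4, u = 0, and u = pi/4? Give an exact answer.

On [0, pi/4], (sin(4*u) - 4) - (-4) = sin(4*u) is ≥ 0 throughout, so the area is a single integral of |sin(4*u)|.
∫[0,pi/4] (sin(4*u)) du = 1/2.

1/2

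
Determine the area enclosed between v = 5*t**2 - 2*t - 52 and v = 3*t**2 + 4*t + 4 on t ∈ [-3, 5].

On [-3, 5], (5*t**2 - 2*t - 52) - (3*t**2 + 4*t + 4) = 2*t**2 - 6*t - 56 is ≤ 0 throughout, so the area is a single integral of |2*t**2 - 6*t - 56|.
∫[-3,5] (2*t**2 - 6*t - 56) dt = -1184/3; the area of that piece is 1184/3.

1184/3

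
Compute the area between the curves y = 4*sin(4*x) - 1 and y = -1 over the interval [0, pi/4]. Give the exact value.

On [0, pi/4], (4*sin(4*x) - 1) - (-1) = 4*sin(4*x) is ≥ 0 throughout, so the area is a single integral of |4*sin(4*x)|.
∫[0,pi/4] (4*sin(4*x)) dx = 2.

2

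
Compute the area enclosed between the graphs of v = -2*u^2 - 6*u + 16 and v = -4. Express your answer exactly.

343/3

Set the curves equal: -2*u^2 - 6*u + 16 = -4, so -2*u^2 - 6*u + 20 = 0, which factors as -2*(u - 2)*(u + 5) = 0. The curves meet at u = -5, 2.
On [-5, 2], v = -2*u^2 - 6*u + 16 is on top; that piece has area ∫[-5,2] (-2*u^2 - 6*u + 20) du = 343/3.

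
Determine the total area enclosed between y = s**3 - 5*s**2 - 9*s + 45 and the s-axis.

The curve meets the s-axis where s**3 - 5*s**2 - 9*s + 45 = 0, i.e. (s - 5)*(s - 3)*(s + 3) = 0, at s = -3, 3, 5.
On [-3, 3] the curve lies above the axis; ∫[-3,3] (s**3 - 5*s**2 - 9*s + 45) ds = 180, giving area 180.
On [3, 5] the curve lies below the axis; ∫[3,5] (s**3 - 5*s**2 - 9*s + 45) ds = -28/3, giving area 28/3.
Total area = 180 + 28/3 = 568/3.

568/3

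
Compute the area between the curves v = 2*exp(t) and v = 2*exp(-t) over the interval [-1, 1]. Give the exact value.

-8 + 4*exp(-1) + 4*exp(1)

The difference (2*exp(t)) - (2*exp(-t)) = 2*exp(t) - 2*exp(-t) changes sign at t = 0 inside [-1, 1], so split the integral there.
∫[-1,0] (2*exp(t) - 2*exp(-t)) dt = -2*exp(1) - 2*exp(-1) + 4; the area of that piece is -4 + 2*exp(-1) + 2*exp(1).
∫[0,1] (2*exp(t) - 2*exp(-t)) dt = -4 + 2*exp(-1) + 2*exp(1).
Total area = (-4 + 2*exp(-1) + 2*exp(1)) + (-4 + 2*exp(-1) + 2*exp(1)) = -8 + 4*exp(-1) + 4*exp(1).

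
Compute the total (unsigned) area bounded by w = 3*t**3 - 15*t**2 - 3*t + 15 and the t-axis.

148

The curve meets the t-axis where 3*t**3 - 15*t**2 - 3*t + 15 = 0, i.e. 3*(t - 5)*(t - 1)*(t + 1) = 0, at t = -1, 1, 5.
On [-1, 1] the curve lies above the axis; ∫[-1,1] (3*t**3 - 15*t**2 - 3*t + 15) dt = 20, giving area 20.
On [1, 5] the curve lies below the axis; ∫[1,5] (3*t**3 - 15*t**2 - 3*t + 15) dt = -128, giving area 128.
Total area = 20 + 128 = 148.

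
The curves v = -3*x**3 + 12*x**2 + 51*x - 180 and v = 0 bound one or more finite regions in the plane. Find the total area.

3901/4

Set the curves equal: -3*x**3 + 12*x**2 + 51*x - 180 = 0, so -3*x**3 + 12*x**2 + 51*x - 180 = 0, which factors as -3*(x - 5)*(x - 3)*(x + 4) = 0. The curves meet at x = -4, 3, 5.
On [-4, 3], v = 0 is on top; that piece has area ∫[-4,3] (-(-3*x**3 + 12*x**2 + 51*x - 180)) dx = 3773/4.
On [3, 5], v = -3*x**3 + 12*x**2 + 51*x - 180 is on top; that piece has area ∫[3,5] (-3*x**3 + 12*x**2 + 51*x - 180) dx = 32.
Total enclosed area = 3773/4 + 32 = 3901/4.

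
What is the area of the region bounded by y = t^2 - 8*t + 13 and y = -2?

Set the curves equal: t^2 - 8*t + 13 = -2, so t^2 - 8*t + 15 = 0, which factors as (t - 5)*(t - 3) = 0. The curves meet at t = 3, 5.
On [3, 5], y = -2 is on top; that piece has area ∫[3,5] (-(t^2 - 8*t + 15)) dt = 4/3.

4/3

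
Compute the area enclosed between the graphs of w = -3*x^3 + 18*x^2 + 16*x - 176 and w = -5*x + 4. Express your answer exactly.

Set the curves equal: -3*x^3 + 18*x^2 + 16*x - 176 = -5*x + 4, so -3*x^3 + 18*x^2 + 21*x - 180 = 0, which factors as -3*(x - 5)*(x - 4)*(x + 3) = 0. The curves meet at x = -3, 4, 5.
On [-3, 4], w = -5*x + 4 is on top; that piece has area ∫[-3,4] (-(-3*x^3 + 18*x^2 + 21*x - 180)) dx = 3087/4.
On [4, 5], w = -3*x^3 + 18*x^2 + 16*x - 176 is on top; that piece has area ∫[4,5] (-3*x^3 + 18*x^2 + 21*x - 180) dx = 15/4.
Total enclosed area = 3087/4 + 15/4 = 1551/2.

1551/2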